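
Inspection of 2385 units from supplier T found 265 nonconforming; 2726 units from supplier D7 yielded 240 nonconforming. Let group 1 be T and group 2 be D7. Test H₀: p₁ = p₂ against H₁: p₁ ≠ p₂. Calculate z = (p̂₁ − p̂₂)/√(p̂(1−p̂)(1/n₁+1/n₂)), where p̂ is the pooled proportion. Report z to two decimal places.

p̂₁ = 265/2385 ≈ 0.11111, p̂₂ = 240/2726 ≈ 0.08804.
Pooled p̂ = (265+240)/(2385+2726) = 505/5111 = 0.09881.
SE = √(0.0890438 × 0.000786125) = 0.00837.
z = (0.11111 − 0.08804)/0.00837 = 0.02307/0.00837 = 2.76.
p-value = 2·P(Z > 2.757) ≈ 0.0058.

z = 2.76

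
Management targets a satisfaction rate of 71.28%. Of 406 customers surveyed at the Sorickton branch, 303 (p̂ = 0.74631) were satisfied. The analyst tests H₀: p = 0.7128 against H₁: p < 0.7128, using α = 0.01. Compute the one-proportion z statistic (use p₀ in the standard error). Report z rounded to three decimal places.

z = 1.492

p̂ = 303/406 ≈ 0.746305.
SE = √(p₀(1−p₀)/n) = √(0.20472/406) = 0.022455.
z = (0.746305 − 0.7128)/0.022455 = 0.033505/0.022455 = 1.492.
p-value = P(Z < 1.492) ≈ 0.9322. With α = 0.01, fail to reject H₀.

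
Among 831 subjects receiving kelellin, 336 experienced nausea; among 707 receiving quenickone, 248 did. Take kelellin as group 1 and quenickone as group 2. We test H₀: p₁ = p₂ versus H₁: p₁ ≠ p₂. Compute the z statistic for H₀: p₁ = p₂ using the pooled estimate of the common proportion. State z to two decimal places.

z = 2.16

p̂₁ = 336/831 ≈ 0.4043, p̂₂ = 248/707 ≈ 0.3508.
Pooled p̂ = (336+248)/(831+707) = 584/1538 = 0.3797.
SE = √(p̂(1−p̂)(1/n₁+1/n₂)) = √(0.3797·0.6203·0.0026178) = √(0.000616573) = 0.0248.
z = (0.4043 − 0.3508)/0.0248 = 0.0535/0.0248 = 2.16.
Two-sided p-value ≈ 2·Φ(−2.157) = 0.0310.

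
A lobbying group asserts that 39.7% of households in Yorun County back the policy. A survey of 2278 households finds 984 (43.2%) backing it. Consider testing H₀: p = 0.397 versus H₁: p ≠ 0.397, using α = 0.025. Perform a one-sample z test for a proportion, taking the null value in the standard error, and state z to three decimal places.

p̂ = 984/2278 ≈ 0.431958.
Standard error under H₀: √(0.397×0.603/2278) = 0.010251.
z = (0.431958 − 0.397)/0.010251 = 0.034958/0.010251 = 3.410.
Two-sided p-value ≈ 2·Φ(−3.410) = 0.0006; since p < α = 0.025, reject H₀.

z = 3.410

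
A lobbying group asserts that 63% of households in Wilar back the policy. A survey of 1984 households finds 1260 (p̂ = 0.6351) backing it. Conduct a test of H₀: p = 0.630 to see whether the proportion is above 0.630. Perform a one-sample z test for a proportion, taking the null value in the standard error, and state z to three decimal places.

z = 0.469

p̂ = 1260/1984 = 0.63508.
Standard error under H₀: √(0.63×0.37/1984) = 0.01084.
z = (0.63508 − 0.63)/0.01084 = 0.00508/0.01084 = 0.469.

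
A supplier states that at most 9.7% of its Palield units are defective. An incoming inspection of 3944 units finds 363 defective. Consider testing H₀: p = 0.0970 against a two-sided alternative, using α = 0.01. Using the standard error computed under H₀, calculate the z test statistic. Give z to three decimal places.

z = -1.053

p̂ = 363/3944 = 0.09204.
SE = √(p₀(1−p₀)/n) = √(0.087591/3944) = 0.00471.
z = (0.09204 − 0.097)/0.00471 = -0.00496/0.00471 = -1.053.
Two-sided p-value ≈ 2·Φ(−1.053) = 0.2924; since p > α = 0.01, fail to reject H₀.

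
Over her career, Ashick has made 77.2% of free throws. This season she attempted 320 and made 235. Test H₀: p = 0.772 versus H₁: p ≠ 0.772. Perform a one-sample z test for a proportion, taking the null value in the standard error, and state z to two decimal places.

z = -1.60

p̂ = 235/320 = 0.7344.
SE = √(p₀(1−p₀)/n) = √(0.17602/320) = 0.0235.
z = (0.7344 − 0.772)/0.0235 = -0.0376/0.0235 = -1.60.
p-value = 2·P(Z > 1.604) ≈ 0.1087.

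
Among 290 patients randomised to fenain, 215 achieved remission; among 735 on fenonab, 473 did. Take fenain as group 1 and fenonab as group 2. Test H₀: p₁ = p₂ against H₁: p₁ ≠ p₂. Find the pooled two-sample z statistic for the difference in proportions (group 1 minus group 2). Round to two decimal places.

z = 3.00

p̂₁ = 215/290 = 0.7414, p̂₂ = 473/735 = 0.6435.
Pooled p̂ = (215+473)/(290+735) = 688/1025 = 0.6712.
SE = √(p̂(1−p̂)(1/n₁+1/n₂)) = √(0.6712·0.3288·0.00480882) = √(0.00106123) = 0.0326.
z = (0.7414 − 0.6435)/0.0326 = 0.0979/0.0326 = 3.00.
Two-sided p-value ≈ 2·Φ(−3.003) = 0.0027.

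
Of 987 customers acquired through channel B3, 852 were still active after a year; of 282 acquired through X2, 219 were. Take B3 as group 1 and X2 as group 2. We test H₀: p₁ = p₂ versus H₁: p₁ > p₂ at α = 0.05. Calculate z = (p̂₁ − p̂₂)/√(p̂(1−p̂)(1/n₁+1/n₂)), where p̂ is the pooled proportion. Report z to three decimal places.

z = 3.535

p̂₁ = 852/987 = 0.863222, p̂₂ = 219/282 = 0.776596.
Pooled p̂ = (852+219)/(987+282) = 1071/1269 = 0.843972.
SE = √(0.131684 × 0.00455927) = 0.024503.
z = (0.863222 − 0.776596)/0.024503 = 0.086626/0.024503 = 3.535.
p-value = P(Z > 3.535) ≈ 0.0002; since p < α = 0.05, reject H₀.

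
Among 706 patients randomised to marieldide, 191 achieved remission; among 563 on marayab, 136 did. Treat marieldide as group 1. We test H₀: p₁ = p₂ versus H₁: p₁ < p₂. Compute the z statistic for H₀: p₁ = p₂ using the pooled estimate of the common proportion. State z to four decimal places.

p̂₁ = 191/706 = 0.270538, p̂₂ = 136/563 = 0.241563.
Pooled p̂ = (191+136)/(706+563) = 327/1269 = 0.257683.
SE = √(0.191283 × 0.00319263) = 0.024712.
z = (0.270538 − 0.241563)/0.024712 = 0.028975/0.024712 = 1.1725.
p-value = P(Z < 1.173) ≈ 0.8795.

z = 1.1725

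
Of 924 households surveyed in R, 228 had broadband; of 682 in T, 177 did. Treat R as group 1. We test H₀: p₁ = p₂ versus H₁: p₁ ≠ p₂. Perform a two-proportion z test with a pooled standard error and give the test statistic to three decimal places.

p̂₁ = 228/924 = 0.24675, p̂₂ = 177/682 = 0.25953.
Pooled p̂ = (228+177)/(924+682) = 405/1606 = 0.25218.
SE = √(0.188585 × 0.00254853) = 0.02192.
z = (0.24675 − 0.25953)/0.02192 = -0.01278/0.02192 = -0.583.
Two-sided p-value ≈ 2·Φ(−0.583) = 0.5600.

z = -0.583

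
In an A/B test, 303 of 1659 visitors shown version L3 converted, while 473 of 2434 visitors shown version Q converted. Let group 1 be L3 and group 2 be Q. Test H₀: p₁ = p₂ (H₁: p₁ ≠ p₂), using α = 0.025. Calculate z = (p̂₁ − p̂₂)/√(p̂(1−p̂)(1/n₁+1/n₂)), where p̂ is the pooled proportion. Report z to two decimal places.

z = -0.94

p̂₁ = 303/1659 = 0.1826, p̂₂ = 473/2434 = 0.1943.
Pooled p̂ = (303+473)/(1659+2434) = 776/4093 = 0.1896.
SE = √(0.153647 × 0.00101362) = 0.0125.
z = (0.1826 − 0.1943)/0.0125 = -0.0117/0.0125 = -0.94.
Two-sided p-value ≈ 2·Φ(−0.937) = 0.3489. With α = 0.025, fail to reject H₀.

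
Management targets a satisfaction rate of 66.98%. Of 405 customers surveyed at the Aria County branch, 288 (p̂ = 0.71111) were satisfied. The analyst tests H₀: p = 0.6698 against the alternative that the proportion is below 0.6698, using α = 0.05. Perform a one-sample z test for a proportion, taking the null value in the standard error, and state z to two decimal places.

p̂ = 288/405 ≈ 0.71111.
Under H₀, SE = √(0.6698·0.3302/405) = √(0.000546094) = 0.02337.
z = (0.71111 − 0.6698)/0.02337 = 0.04131/0.02337 = 1.77.
p-value = P(Z < 1.768) ≈ 0.9615, so at α = 0.05 we fail to reject H₀.

z = 1.77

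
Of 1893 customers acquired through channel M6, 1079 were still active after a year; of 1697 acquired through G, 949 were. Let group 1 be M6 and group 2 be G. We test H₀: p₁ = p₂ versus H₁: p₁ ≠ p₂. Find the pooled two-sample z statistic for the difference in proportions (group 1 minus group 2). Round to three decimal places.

p̂₁ = 1079/1893 ≈ 0.56999, p̂₂ = 949/1697 ≈ 0.55922.
Pooled p̂ = (1079+949)/(1893+1697) = 2028/3590 = 0.56490.
SE = √(p̂(1−p̂)(1/n₁+1/n₂)) = √(0.56490·0.43510·0.00111754) = √(0.000274677) = 0.01657.
z = (0.56999 − 0.55922)/0.01657 = 0.01077/0.01657 = 0.650.

z = 0.650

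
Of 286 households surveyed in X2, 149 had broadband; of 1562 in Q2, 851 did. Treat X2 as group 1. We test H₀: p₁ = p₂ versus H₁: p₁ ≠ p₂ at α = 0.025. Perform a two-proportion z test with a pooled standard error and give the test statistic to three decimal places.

p̂₁ = 149/286 = 0.52098, p̂₂ = 851/1562 = 0.54481.
Pooled p̂ = (149+851)/(286+1562) = 1000/1848 = 0.54113.
SE = √(p̂(1−p̂)(1/n₁+1/n₂)) = √(0.54113·0.45887·0.00413671) = √(0.00102718) = 0.03205.
z = (0.52098 − 0.54481)/0.03205 = -0.02383/0.03205 = -0.744.
p-value = 2·P(Z > 0.744) ≈ 0.4571; since p > α = 0.025, fail to reject H₀.

z = -0.744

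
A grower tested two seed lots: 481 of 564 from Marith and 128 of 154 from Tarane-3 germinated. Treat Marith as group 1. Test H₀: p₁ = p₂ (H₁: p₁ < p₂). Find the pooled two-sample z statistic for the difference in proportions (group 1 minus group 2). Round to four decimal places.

p̂₁ = 481/564 = 0.852837, p̂₂ = 128/154 = 0.831169.
Pooled p̂ = (481+128)/(564+154) = 609/718 = 0.848189.
SE = √(p̂(1−p̂)(1/n₁+1/n₂)) = √(0.848189·0.151811·0.00826656) = √(0.00106444) = 0.032626.
z = (0.852837 − 0.831169)/0.032626 = 0.021668/0.032626 = 0.6641.
p-value = P(Z < 0.664) ≈ 0.7467.

z = 0.6641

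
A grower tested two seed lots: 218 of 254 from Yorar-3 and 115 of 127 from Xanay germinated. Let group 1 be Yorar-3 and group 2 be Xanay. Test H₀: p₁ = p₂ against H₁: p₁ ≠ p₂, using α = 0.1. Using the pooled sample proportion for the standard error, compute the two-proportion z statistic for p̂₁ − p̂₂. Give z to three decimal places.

z = -1.310

p̂₁ = 218/254 ≈ 0.85827, p̂₂ = 115/127 ≈ 0.90551.
Pooled p̂ = (218+115)/(254+127) = 333/381 = 0.87402.
SE = √(0.110112 × 0.011811) = 0.03606.
z = (0.85827 − 0.90551)/0.03606 = -0.04724/0.03606 = -1.310.
p-value = 2·P(Z > 1.310) ≈ 0.1902. With α = 0.1, fail to reject H₀.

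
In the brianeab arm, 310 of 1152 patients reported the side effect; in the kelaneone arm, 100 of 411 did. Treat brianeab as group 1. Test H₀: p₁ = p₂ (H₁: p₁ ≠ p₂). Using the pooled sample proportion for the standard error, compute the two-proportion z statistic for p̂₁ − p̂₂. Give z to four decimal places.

z = 1.0203

p̂₁ = 310/1152 = 0.269097, p̂₂ = 100/411 = 0.243309.
Pooled p̂ = (310+100)/(1152+411) = 410/1563 = 0.262316.
SE = √(0.193506 × 0.00330115) = 0.025274.
z = (0.269097 − 0.243309)/0.025274 = 0.025788/0.025274 = 1.0203.
Two-sided p-value ≈ 2·Φ(−1.020) = 0.3076.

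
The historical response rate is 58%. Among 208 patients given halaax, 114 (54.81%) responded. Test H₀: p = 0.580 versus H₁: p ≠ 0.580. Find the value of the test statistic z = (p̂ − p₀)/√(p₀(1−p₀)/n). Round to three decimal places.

z = -0.933

p̂ = 114/208 ≈ 0.54808.
Standard error under H₀: √(0.58×0.42/208) = 0.03422.
z = (0.54808 − 0.58)/0.03422 = -0.03192/0.03422 = -0.933.
Two-sided p-value ≈ 2·Φ(−0.933) = 0.3509.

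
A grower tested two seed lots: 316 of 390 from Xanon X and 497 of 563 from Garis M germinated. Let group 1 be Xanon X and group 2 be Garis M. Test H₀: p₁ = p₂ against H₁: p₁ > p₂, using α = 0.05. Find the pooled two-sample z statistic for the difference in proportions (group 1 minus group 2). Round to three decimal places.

p̂₁ = 316/390 = 0.81026, p̂₂ = 497/563 = 0.88277.
Pooled p̂ = (316+497)/(390+563) = 813/953 = 0.85310.
SE = √(0.125324 × 0.0043403) = 0.02332.
z = (0.81026 − 0.88277)/0.02332 = -0.07251/0.02332 = -3.109.
p-value = P(Z > -3.109) ≈ 0.9991, so at α = 0.05 we fail to reject H₀.

z = -3.109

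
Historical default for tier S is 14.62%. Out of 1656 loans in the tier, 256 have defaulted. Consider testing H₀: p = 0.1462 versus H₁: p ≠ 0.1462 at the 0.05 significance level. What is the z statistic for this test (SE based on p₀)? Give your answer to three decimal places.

p̂ = 256/1656 ≈ 0.154589.
Under H₀, SE = √(0.1462·0.8538/1656) = √(7.53778e-05) = 0.008682.
z = (0.154589 − 0.1462)/0.008682 = 0.008389/0.008682 = 0.966.
p-value = 2·P(Z > 0.966) ≈ 0.3339; since p > α = 0.05, fail to reject H₀.

z = 0.966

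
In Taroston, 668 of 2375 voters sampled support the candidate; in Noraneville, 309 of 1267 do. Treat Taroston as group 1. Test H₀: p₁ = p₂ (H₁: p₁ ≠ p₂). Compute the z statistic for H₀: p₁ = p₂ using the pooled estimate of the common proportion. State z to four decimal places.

p̂₁ = 668/2375 = 0.281263, p̂₂ = 309/1267 = 0.243883.
Pooled p̂ = (668+309)/(2375+1267) = 977/3642 = 0.268259.
SE = √(p̂(1−p̂)(1/n₁+1/n₂)) = √(0.268259·0.731741·0.00121032) = √(0.000237581) = 0.015414.
z = (0.281263 − 0.243883)/0.015414 = 0.037380/0.015414 = 2.4251.

z = 2.4251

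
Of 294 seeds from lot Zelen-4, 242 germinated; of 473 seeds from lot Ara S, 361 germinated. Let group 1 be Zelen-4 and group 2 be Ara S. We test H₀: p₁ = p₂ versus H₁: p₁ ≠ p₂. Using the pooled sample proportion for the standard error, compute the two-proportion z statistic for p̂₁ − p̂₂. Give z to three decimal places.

p̂₁ = 242/294 ≈ 0.82313, p̂₂ = 361/473 ≈ 0.76321.
Pooled p̂ = (242+361)/(294+473) = 603/767 = 0.78618.
SE = √(0.168101 × 0.00551553) = 0.03045.
z = (0.82313 − 0.76321)/0.03045 = 0.05992/0.03045 = 1.968.
p-value = 2·P(Z > 1.968) ≈ 0.0491.

z = 1.968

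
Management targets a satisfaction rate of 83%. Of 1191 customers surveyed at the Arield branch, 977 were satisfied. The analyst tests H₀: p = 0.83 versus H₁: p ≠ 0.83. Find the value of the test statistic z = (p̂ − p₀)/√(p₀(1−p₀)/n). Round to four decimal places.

p̂ = 977/1191 ≈ 0.8203191.
Under H₀, SE = √(0.83·0.17/1191) = √(0.000118472) = 0.0108845.
z = (0.8203191 − 0.83)/0.0108845 = -0.0096809/0.0108845 = -0.8894.

z = -0.8894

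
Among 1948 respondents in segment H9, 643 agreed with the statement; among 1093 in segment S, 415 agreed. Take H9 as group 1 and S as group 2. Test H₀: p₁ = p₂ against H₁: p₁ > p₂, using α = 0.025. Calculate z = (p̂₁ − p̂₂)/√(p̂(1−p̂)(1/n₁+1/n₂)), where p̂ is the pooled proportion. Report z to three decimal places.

p̂₁ = 643/1948 ≈ 0.33008, p̂₂ = 415/1093 ≈ 0.37969.
Pooled p̂ = (643+415)/(1948+1093) = 1058/3041 = 0.34791.
SE = √(0.226869 × 0.00142826) = 0.01800.
z = (0.33008 − 0.37969)/0.01800 = -0.04961/0.01800 = -2.756.
p-value = P(Z > -2.756) ≈ 0.9971, so at α = 0.025 we fail to reject H₀.

z = -2.756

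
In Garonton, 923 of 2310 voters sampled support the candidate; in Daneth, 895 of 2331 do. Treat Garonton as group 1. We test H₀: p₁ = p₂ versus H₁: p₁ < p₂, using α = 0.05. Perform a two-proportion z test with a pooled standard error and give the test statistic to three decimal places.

p̂₁ = 923/2310 ≈ 0.39957, p̂₂ = 895/2331 ≈ 0.38396.
Pooled p̂ = (923+895)/(2310+2331) = 1818/4641 = 0.39173.
SE = √(p̂(1−p̂)(1/n₁+1/n₂)) = √(0.39173·0.60827·0.000861901) = √(0.000205371) = 0.01433.
z = (0.39957 − 0.38396)/0.01433 = 0.01561/0.01433 = 1.089.
p-value = P(Z < 1.089) ≈ 0.8620; since p > α = 0.05, fail to reject H₀.

z = 1.089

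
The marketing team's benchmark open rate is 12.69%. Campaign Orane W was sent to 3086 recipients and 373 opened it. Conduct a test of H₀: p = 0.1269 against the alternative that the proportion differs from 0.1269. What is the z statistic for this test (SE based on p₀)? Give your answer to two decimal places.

p̂ = 373/3086 ≈ 0.12087.
SE = √(p₀(1−p₀)/n) = √(0.1108/3086) = 0.00599.
z = (0.12087 − 0.1269)/0.00599 = -0.00603/0.00599 = -1.01.

z = -1.01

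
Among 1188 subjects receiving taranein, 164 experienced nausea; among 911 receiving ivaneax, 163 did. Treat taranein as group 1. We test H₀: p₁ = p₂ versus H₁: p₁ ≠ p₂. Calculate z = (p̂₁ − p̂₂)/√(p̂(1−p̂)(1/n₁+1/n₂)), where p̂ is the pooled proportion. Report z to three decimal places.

p̂₁ = 164/1188 = 0.13805, p̂₂ = 163/911 = 0.17892.
Pooled p̂ = (164+163)/(1188+911) = 327/2099 = 0.15579.
SE = √(p̂(1−p̂)(1/n₁+1/n₂)) = √(0.15579·0.84421·0.00193945) = √(0.000255073) = 0.01597.
z = (0.13805 − 0.17892)/0.01597 = -0.04087/0.01597 = -2.559.
p-value = 2·P(Z > 2.559) ≈ 0.0105.

z = -2.559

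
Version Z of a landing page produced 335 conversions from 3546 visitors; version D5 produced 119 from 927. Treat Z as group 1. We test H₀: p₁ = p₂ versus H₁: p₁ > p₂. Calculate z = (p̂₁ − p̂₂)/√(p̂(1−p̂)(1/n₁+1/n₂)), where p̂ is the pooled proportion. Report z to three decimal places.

z = -3.043

p̂₁ = 335/3546 ≈ 0.09447, p̂₂ = 119/927 ≈ 0.12837.
Pooled p̂ = (335+119)/(3546+927) = 454/4473 = 0.10150.
SE = √(p̂(1−p̂)(1/n₁+1/n₂)) = √(0.10150·0.89850·0.00136076) = √(0.000124096) = 0.01114.
z = (0.09447 − 0.12837)/0.01114 = -0.03390/0.01114 = -3.043.
p-value = P(Z > -3.043) ≈ 0.9988.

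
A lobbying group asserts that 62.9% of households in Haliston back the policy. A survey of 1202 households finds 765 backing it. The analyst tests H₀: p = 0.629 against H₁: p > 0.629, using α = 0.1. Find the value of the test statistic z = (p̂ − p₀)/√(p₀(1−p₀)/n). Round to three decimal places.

z = 0.534

p̂ = 765/1202 = 0.63644.
Standard error under H₀: √(0.629×0.371/1202) = 0.01393.
z = (0.63644 − 0.629)/0.01393 = 0.00744/0.01393 = 0.534.
p-value = P(Z > 0.534) ≈ 0.2967; since p > α = 0.1, fail to reject H₀.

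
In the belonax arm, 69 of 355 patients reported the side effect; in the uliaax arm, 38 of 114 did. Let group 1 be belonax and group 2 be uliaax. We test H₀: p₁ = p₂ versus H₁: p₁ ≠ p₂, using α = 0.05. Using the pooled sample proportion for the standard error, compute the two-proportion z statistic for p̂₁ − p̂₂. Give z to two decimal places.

p̂₁ = 69/355 ≈ 0.19437, p̂₂ = 38/114 ≈ 0.33333.
Pooled p̂ = (69+38)/(355+114) = 107/469 = 0.22814.
SE = √(0.176095 × 0.0115888) = 0.04517.
z = (0.19437 − 0.33333)/0.04517 = -0.13896/0.04517 = -3.08.
Two-sided p-value ≈ 2·Φ(−3.076) = 0.0021. With α = 0.05, reject H₀.

z = -3.08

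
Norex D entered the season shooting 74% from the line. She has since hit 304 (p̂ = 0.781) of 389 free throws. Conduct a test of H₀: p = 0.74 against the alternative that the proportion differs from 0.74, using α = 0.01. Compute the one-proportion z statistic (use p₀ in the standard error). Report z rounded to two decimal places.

z = 1.87

p̂ = 304/389 = 0.7815.
Standard error under H₀: √(0.74×0.26/389) = 0.0222.
z = (0.7815 − 0.74)/0.0222 = 0.0415/0.0222 = 1.87.
Two-sided p-value ≈ 2·Φ(−1.866) = 0.0621. With α = 0.01, fail to reject H₀.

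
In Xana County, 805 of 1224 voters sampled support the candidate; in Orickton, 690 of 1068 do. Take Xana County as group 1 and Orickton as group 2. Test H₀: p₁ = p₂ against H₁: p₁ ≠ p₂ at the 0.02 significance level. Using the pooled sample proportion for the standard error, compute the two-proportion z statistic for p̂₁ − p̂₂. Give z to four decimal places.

z = 0.5823

p̂₁ = 805/1224 = 0.657680, p̂₂ = 690/1068 = 0.646067.
Pooled p̂ = (805+690)/(1224+1068) = 1495/2292 = 0.652269.
SE = √(0.226814 × 0.00175332) = 0.019942.
z = (0.657680 − 0.646067)/0.019942 = 0.011613/0.019942 = 0.5823.
p-value = 2·P(Z > 0.582) ≈ 0.5604; since p > α = 0.02, fail to reject H₀.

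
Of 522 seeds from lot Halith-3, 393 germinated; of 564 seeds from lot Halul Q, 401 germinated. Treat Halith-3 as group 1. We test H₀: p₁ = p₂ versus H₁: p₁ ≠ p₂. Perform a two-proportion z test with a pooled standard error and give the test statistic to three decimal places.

z = 1.555

p̂₁ = 393/522 ≈ 0.75287, p̂₂ = 401/564 ≈ 0.71099.
Pooled p̂ = (393+401)/(522+564) = 794/1086 = 0.73112.
SE = √(0.196582 × 0.00368876) = 0.02693.
z = (0.75287 − 0.71099)/0.02693 = 0.04188/0.02693 = 1.555.
Two-sided p-value ≈ 2·Φ(−1.555) = 0.1199.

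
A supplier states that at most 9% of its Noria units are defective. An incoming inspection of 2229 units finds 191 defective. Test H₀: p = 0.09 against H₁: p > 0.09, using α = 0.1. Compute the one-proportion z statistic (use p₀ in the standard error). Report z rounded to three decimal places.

p̂ = 191/2229 = 0.08569.
Standard error under H₀: √(0.09×0.91/2229) = 0.00606.
z = (0.08569 − 0.09)/0.00606 = -0.00431/0.00606 = -0.711.
p-value = P(Z > -0.711) ≈ 0.7615. With α = 0.1, fail to reject H₀.

z = -0.711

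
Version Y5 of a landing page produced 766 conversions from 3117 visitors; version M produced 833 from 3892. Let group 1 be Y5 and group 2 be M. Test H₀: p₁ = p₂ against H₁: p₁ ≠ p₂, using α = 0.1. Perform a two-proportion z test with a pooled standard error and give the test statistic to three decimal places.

z = 3.145

p̂₁ = 766/3117 ≈ 0.245749, p̂₂ = 833/3892 ≈ 0.214029.
Pooled p̂ = (766+833)/(3117+3892) = 1599/7009 = 0.228135.
SE = √(0.17609 × 0.000577759) = 0.010086.
z = (0.245749 − 0.214029)/0.010086 = 0.031720/0.010086 = 3.145.
p-value = 2·P(Z > 3.145) ≈ 0.0017, so at α = 0.1 we reject H₀.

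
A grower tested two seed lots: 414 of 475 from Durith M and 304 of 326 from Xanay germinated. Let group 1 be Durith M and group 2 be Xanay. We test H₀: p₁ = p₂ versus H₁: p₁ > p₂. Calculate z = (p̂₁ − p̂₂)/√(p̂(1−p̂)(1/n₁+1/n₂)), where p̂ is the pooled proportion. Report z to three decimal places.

p̂₁ = 414/475 ≈ 0.87158, p̂₂ = 304/326 ≈ 0.93252.
Pooled p̂ = (414+304)/(475+326) = 718/801 = 0.89638.
SE = √(p̂(1−p̂)(1/n₁+1/n₂)) = √(0.89638·0.10362·0.00517275) = √(0.000480462) = 0.02192.
z = (0.87158 − 0.93252)/0.02192 = -0.06094/0.02192 = -2.780.
p-value = P(Z > -2.780) ≈ 0.9973.

z = -2.780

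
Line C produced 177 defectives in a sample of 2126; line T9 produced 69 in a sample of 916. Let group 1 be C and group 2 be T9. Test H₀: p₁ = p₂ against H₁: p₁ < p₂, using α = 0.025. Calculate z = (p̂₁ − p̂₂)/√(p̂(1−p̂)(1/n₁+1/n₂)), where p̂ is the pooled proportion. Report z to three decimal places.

z = 0.736

p̂₁ = 177/2126 ≈ 0.083255, p̂₂ = 69/916 ≈ 0.075328.
Pooled p̂ = (177+69)/(2126+916) = 246/3042 = 0.080868.
SE = √(0.0743282 × 0.00156207) = 0.010775.
z = (0.083255 − 0.075328)/0.010775 = 0.007927/0.010775 = 0.736.
p-value = P(Z < 0.736) ≈ 0.7690; since p > α = 0.025, fail to reject H₀.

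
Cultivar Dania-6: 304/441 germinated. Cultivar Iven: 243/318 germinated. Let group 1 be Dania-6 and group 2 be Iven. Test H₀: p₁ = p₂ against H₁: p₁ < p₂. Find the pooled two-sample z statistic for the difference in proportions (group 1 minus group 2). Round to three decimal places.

p̂₁ = 304/441 = 0.68934, p̂₂ = 243/318 = 0.76415.
Pooled p̂ = (304+243)/(441+318) = 547/759 = 0.72069.
SE = √(p̂(1−p̂)(1/n₁+1/n₂)) = √(0.72069·0.27931·0.00541223) = √(0.00108947) = 0.03301.
z = (0.68934 − 0.76415)/0.03301 = -0.07481/0.03301 = -2.266.

z = -2.266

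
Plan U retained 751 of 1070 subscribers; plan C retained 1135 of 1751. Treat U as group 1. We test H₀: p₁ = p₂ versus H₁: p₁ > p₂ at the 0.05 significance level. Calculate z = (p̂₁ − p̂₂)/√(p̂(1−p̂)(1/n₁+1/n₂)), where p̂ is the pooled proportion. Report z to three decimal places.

p̂₁ = 751/1070 ≈ 0.70187, p̂₂ = 1135/1751 ≈ 0.64820.
Pooled p̂ = (751+1135)/(1070+1751) = 1886/2821 = 0.66856.
SE = √(p̂(1−p̂)(1/n₁+1/n₂)) = √(0.66856·0.33144·0.00150568) = √(0.000333642) = 0.01827.
z = (0.70187 − 0.64820)/0.01827 = 0.05367/0.01827 = 2.938.
p-value = P(Z > 2.938) ≈ 0.0017, so at α = 0.05 we reject H₀.

z = 2.938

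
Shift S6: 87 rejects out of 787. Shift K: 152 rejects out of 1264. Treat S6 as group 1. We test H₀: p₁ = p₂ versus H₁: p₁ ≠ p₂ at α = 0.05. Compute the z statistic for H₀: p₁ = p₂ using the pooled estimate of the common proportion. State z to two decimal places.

p̂₁ = 87/787 ≈ 0.1105, p̂₂ = 152/1264 ≈ 0.1203.
Pooled p̂ = (87+152)/(787+1264) = 239/2051 = 0.1165.
SE = √(0.10295 × 0.00206179) = 0.0146.
z = (0.1105 − 0.1203)/0.0146 = -0.0098/0.0146 = -0.67.
p-value = 2·P(Z > 0.666) ≈ 0.5052, so at α = 0.05 we fail to reject H₀.

z = -0.67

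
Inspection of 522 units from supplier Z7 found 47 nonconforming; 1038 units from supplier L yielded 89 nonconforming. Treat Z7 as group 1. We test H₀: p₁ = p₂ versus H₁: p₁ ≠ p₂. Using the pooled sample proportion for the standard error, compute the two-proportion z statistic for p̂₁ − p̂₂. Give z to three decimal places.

p̂₁ = 47/522 = 0.09004, p̂₂ = 89/1038 = 0.08574.
Pooled p̂ = (47+89)/(522+1038) = 136/1560 = 0.08718.
SE = √(0.0795792 × 0.0028791) = 0.01514.
z = (0.09004 − 0.08574)/0.01514 = 0.00430/0.01514 = 0.284.
p-value = 2·P(Z > 0.284) ≈ 0.7765.

z = 0.284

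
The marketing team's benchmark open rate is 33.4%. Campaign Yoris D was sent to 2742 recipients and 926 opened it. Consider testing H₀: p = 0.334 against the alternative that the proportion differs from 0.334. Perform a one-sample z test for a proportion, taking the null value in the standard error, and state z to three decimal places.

p̂ = 926/2742 ≈ 0.33771.
Standard error under H₀: √(0.334×0.666/2742) = 0.00901.
z = (0.33771 − 0.334)/0.00901 = 0.00371/0.00901 = 0.412.
Two-sided p-value ≈ 2·Φ(−0.412) = 0.6804.

z = 0.412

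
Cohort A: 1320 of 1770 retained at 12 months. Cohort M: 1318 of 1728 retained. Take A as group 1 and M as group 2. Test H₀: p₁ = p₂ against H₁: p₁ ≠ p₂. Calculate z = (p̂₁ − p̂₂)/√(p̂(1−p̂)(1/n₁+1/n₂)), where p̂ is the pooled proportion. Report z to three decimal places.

z = -1.165

p̂₁ = 1320/1770 ≈ 0.745763, p̂₂ = 1318/1728 ≈ 0.762731.
Pooled p̂ = (1320+1318)/(1770+1728) = 2638/3498 = 0.754145.
SE = √(0.18541 × 0.00114368) = 0.014562.
z = (0.745763 − 0.762731)/0.014562 = -0.016968/0.014562 = -1.165.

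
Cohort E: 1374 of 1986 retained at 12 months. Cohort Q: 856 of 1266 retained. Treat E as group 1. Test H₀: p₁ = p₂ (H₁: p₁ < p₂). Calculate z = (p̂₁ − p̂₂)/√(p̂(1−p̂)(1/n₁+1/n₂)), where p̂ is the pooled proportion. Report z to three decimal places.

z = 0.940

p̂₁ = 1374/1986 = 0.69184, p̂₂ = 856/1266 = 0.67615.
Pooled p̂ = (1374+856)/(1986+1266) = 2230/3252 = 0.68573.
SE = √(0.215504 × 0.00129341) = 0.01670.
z = (0.69184 − 0.67615)/0.01670 = 0.01569/0.01670 = 0.940.
p-value = P(Z < 0.940) ≈ 0.8265.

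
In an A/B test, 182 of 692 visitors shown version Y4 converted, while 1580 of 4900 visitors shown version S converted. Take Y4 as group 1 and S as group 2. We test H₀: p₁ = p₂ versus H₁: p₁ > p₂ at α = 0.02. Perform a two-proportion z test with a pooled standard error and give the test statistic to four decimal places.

z = -3.1509

p̂₁ = 182/692 ≈ 0.2630058, p̂₂ = 1580/4900 ≈ 0.3224490.
Pooled p̂ = (182+1580)/(692+4900) = 1762/5592 = 0.3150930.
SE = √(p̂(1−p̂)(1/n₁+1/n₂)) = √(0.3150930·0.6849070·0.00164917) = √(0.000355906) = 0.0188655.
z = (0.2630058 − 0.3224490)/0.0188655 = -0.0594432/0.0188655 = -3.1509.
p-value = P(Z > -3.151) ≈ 0.9992; since p > α = 0.02, fail to reject H₀.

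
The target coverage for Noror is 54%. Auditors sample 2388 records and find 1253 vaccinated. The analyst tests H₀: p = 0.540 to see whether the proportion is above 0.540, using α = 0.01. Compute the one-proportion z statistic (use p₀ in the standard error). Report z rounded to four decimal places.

p̂ = 1253/2388 ≈ 0.524707.
Standard error under H₀: √(0.54×0.46/2388) = 0.010199.
z = (0.524707 − 0.54)/0.010199 = -0.015293/0.010199 = -1.4995.
p-value = P(Z > -1.499) ≈ 0.9331, so at α = 0.01 we fail to reject H₀.

z = -1.4995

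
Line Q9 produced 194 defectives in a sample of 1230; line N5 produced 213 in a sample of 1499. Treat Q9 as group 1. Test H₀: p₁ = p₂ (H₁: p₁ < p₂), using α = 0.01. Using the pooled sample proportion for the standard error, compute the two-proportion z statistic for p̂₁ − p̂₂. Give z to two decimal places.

z = 1.14

p̂₁ = 194/1230 ≈ 0.1577, p̂₂ = 213/1499 ≈ 0.1421.
Pooled p̂ = (194+213)/(1230+1499) = 407/2729 = 0.1491.
SE = √(0.126896 × 0.00148012) = 0.0137.
z = (0.1577 − 0.1421)/0.0137 = 0.0156/0.0137 = 1.14.
p-value = P(Z < 1.140) ≈ 0.8729. With α = 0.01, fail to reject H₀.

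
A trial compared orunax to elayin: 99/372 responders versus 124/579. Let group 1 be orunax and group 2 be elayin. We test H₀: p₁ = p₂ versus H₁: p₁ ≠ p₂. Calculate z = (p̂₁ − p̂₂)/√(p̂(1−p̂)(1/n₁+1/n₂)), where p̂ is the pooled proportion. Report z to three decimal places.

p̂₁ = 99/372 ≈ 0.26613, p̂₂ = 124/579 ≈ 0.21416.
Pooled p̂ = (99+124)/(372+579) = 223/951 = 0.23449.
SE = √(p̂(1−p̂)(1/n₁+1/n₂)) = √(0.23449·0.76551·0.00441529) = √(0.000792564) = 0.02815.
z = (0.26613 − 0.21416)/0.02815 = 0.05197/0.02815 = 1.846.

z = 1.846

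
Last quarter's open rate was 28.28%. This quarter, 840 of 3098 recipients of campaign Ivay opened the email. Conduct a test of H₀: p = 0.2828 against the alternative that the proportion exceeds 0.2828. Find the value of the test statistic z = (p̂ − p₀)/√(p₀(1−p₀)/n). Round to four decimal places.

z = -1.4407

p̂ = 840/3098 = 0.271143.
Standard error under H₀: √(0.2828×0.7172/3098) = 0.008091.
z = (0.271143 − 0.2828)/0.008091 = -0.011657/0.008091 = -1.4407.
p-value = P(Z > -1.441) ≈ 0.9252.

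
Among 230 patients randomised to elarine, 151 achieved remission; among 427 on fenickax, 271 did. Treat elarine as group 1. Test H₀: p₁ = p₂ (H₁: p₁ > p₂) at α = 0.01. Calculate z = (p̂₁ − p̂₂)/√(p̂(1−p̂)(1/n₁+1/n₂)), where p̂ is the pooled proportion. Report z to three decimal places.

z = 0.558

p̂₁ = 151/230 = 0.65652, p̂₂ = 271/427 = 0.63466.
Pooled p̂ = (151+271)/(230+427) = 422/657 = 0.64231.
SE = √(p̂(1−p̂)(1/n₁+1/n₂)) = √(0.64231·0.35769·0.00668975) = √(0.00153695) = 0.03920.
z = (0.65652 − 0.63466)/0.03920 = 0.02186/0.03920 = 0.558.
p-value = P(Z > 0.558) ≈ 0.2885. With α = 0.01, fail to reject H₀.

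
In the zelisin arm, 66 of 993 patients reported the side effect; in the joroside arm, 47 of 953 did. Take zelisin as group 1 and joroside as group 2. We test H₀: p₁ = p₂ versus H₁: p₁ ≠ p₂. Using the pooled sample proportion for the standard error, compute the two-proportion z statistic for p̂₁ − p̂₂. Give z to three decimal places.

z = 1.617

p̂₁ = 66/993 ≈ 0.066465, p̂₂ = 47/953 ≈ 0.049318.
Pooled p̂ = (66+47)/(993+953) = 113/1946 = 0.058068.
SE = √(0.054696 × 0.00205637) = 0.010605.
z = (0.066465 − 0.049318)/0.010605 = 0.017147/0.010605 = 1.617.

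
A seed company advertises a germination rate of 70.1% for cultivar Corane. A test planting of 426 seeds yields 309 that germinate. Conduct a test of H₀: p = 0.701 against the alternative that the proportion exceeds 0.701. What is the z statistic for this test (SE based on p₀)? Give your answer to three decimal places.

z = 1.098

p̂ = 309/426 ≈ 0.72535.
SE = √(p₀(1−p₀)/n) = √(0.2096/426) = 0.02218.
z = (0.72535 − 0.701)/0.02218 = 0.02435/0.02218 = 1.098.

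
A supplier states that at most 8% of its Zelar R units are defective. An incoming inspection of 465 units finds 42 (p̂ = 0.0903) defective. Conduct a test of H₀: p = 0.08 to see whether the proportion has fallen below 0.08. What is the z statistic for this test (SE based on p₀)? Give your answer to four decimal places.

p̂ = 42/465 = 0.090323.
SE = √(p₀(1−p₀)/n) = √(0.0736/465) = 0.012581.
z = (0.090323 − 0.08)/0.012581 = 0.010323/0.012581 = 0.8205.

z = 0.8205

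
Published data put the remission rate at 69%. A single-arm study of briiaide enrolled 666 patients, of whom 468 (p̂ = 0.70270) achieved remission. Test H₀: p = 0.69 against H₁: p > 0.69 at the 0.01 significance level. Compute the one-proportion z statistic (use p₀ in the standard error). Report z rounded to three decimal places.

z = 0.709

p̂ = 468/666 ≈ 0.70270.
SE = √(p₀(1−p₀)/n) = √(0.2139/666) = 0.01792.
z = (0.70270 − 0.69)/0.01792 = 0.01270/0.01792 = 0.709.
p-value = P(Z > 0.709) ≈ 0.2392, so at α = 0.01 we fail to reject H₀.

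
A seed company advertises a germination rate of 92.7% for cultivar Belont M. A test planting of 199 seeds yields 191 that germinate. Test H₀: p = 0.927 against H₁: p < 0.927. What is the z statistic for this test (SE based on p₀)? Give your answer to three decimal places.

z = 1.779

p̂ = 191/199 ≈ 0.95980.
SE = √(p₀(1−p₀)/n) = √(0.067671/199) = 0.01844.
z = (0.95980 − 0.927)/0.01844 = 0.03280/0.01844 = 1.779.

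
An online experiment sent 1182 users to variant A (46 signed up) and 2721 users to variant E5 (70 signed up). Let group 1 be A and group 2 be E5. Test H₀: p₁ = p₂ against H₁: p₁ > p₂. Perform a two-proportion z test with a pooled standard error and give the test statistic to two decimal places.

p̂₁ = 46/1182 = 0.03892, p̂₂ = 70/2721 = 0.02573.
Pooled p̂ = (46+70)/(1182+2721) = 116/3903 = 0.02972.
SE = √(0.0288374 × 0.00121354) = 0.00592.
z = (0.03892 − 0.02573)/0.00592 = 0.01319/0.00592 = 2.23.

z = 2.23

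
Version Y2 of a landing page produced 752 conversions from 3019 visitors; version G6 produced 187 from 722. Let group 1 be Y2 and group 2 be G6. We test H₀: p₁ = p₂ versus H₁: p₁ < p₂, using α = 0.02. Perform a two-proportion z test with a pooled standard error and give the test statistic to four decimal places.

p̂₁ = 752/3019 = 0.249089, p̂₂ = 187/722 = 0.259003.
Pooled p̂ = (752+187)/(3019+722) = 939/3741 = 0.251002.
SE = √(p̂(1−p̂)(1/n₁+1/n₂)) = √(0.251002·0.748998·0.00171628) = √(0.00032266) = 0.017963.
z = (0.249089 − 0.259003)/0.017963 = -0.009914/0.017963 = -0.5519.
p-value = P(Z < -0.552) ≈ 0.2905; since p > α = 0.02, fail to reject H₀.

z = -0.5519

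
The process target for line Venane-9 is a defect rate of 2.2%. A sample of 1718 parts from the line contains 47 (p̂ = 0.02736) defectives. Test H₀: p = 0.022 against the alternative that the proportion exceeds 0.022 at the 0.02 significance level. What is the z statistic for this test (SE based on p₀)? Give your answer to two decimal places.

z = 1.51

p̂ = 47/1718 ≈ 0.02736.
Under H₀, SE = √(0.022·0.978/1718) = √(1.25239e-05) = 0.00354.
z = (0.02736 − 0.022)/0.00354 = 0.00536/0.00354 = 1.51.
p-value = P(Z > 1.514) ≈ 0.0650. With α = 0.02, fail to reject H₀.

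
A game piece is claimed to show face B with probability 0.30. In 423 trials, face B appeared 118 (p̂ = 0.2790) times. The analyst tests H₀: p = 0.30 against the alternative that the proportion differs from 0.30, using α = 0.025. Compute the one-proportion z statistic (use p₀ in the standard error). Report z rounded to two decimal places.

p̂ = 118/423 = 0.2790.
Under H₀, SE = √(0.3·0.7/423) = √(0.000496454) = 0.0223.
z = (0.2790 − 0.3)/0.0223 = -0.0210/0.0223 = -0.94.
p-value = 2·P(Z > 0.944) ≈ 0.3450. With α = 0.025, fail to reject H₀.

z = -0.94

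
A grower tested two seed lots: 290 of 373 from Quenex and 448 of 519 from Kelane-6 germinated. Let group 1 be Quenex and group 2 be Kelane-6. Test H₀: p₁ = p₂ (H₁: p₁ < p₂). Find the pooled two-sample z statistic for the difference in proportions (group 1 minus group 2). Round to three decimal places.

z = -3.341

p̂₁ = 290/373 ≈ 0.777480, p̂₂ = 448/519 ≈ 0.863198.
Pooled p̂ = (290+448)/(373+519) = 738/892 = 0.827354.
SE = √(p̂(1−p̂)(1/n₁+1/n₂)) = √(0.827354·0.172646·0.00460775) = √(0.000658167) = 0.025655.
z = (0.777480 − 0.863198)/0.025655 = -0.085718/0.025655 = -3.341.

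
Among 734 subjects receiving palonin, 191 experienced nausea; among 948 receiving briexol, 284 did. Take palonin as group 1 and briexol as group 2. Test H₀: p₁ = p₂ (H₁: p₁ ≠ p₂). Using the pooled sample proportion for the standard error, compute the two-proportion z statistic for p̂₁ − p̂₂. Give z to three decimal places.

z = -1.778

p̂₁ = 191/734 = 0.260218, p̂₂ = 284/948 = 0.299578.
Pooled p̂ = (191+284)/(734+948) = 475/1682 = 0.282402.
SE = √(0.202651 × 0.00241725) = 0.022133.
z = (0.260218 − 0.299578)/0.022133 = -0.039360/0.022133 = -1.778.
p-value = 2·P(Z > 1.778) ≈ 0.0753.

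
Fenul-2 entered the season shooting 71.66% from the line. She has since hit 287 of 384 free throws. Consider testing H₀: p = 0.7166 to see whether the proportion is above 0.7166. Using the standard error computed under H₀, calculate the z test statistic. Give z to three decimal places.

p̂ = 287/384 = 0.74740.
Under H₀, SE = √(0.7166·0.2834/384) = √(0.000528866) = 0.02300.
z = (0.74740 − 0.7166)/0.02300 = 0.03080/0.02300 = 1.339.
p-value = P(Z > 1.339) ≈ 0.0903.

z = 1.339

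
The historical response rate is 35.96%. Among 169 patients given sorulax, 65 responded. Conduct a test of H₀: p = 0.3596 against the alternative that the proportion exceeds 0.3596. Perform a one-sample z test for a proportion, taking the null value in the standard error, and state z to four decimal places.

z = 0.6777

p̂ = 65/169 = 0.384615.
Standard error under H₀: √(0.3596×0.6404/169) = 0.036914.
z = (0.384615 − 0.3596)/0.036914 = 0.025015/0.036914 = 0.6777.
p-value = P(Z > 0.678) ≈ 0.2490.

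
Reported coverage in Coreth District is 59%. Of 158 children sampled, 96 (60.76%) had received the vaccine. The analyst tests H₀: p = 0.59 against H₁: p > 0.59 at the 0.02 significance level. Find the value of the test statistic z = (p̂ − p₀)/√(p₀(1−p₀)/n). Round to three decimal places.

p̂ = 96/158 ≈ 0.60759.
SE = √(p₀(1−p₀)/n) = √(0.2419/158) = 0.03913.
z = (0.60759 − 0.59)/0.03913 = 0.01759/0.03913 = 0.450.
p-value = P(Z > 0.450) ≈ 0.3265; since p > α = 0.02, fail to reject H₀.

z = 0.450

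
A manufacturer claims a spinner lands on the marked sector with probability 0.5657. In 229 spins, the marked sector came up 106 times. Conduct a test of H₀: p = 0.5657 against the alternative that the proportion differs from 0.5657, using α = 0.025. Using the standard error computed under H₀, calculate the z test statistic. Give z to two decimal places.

p̂ = 106/229 ≈ 0.46288.
Standard error under H₀: √(0.5657×0.4343/229) = 0.03275.
z = (0.46288 − 0.5657)/0.03275 = -0.10282/0.03275 = -3.14.
p-value = 2·P(Z > 3.139) ≈ 0.0017, so at α = 0.025 we reject H₀.

z = -3.14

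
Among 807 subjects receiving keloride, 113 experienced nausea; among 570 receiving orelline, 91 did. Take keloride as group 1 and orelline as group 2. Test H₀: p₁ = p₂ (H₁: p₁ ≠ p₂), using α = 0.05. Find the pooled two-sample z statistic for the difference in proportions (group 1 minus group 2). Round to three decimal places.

p̂₁ = 113/807 ≈ 0.14002, p̂₂ = 91/570 ≈ 0.15965.
Pooled p̂ = (113+91)/(807+570) = 204/1377 = 0.14815.
SE = √(0.1262 × 0.00299354) = 0.01944.
z = (0.14002 − 0.15965)/0.01944 = -0.01963/0.01944 = -1.010.
Two-sided p-value ≈ 2·Φ(−1.010) = 0.3127; since p > α = 0.05, fail to reject H₀.

z = -1.010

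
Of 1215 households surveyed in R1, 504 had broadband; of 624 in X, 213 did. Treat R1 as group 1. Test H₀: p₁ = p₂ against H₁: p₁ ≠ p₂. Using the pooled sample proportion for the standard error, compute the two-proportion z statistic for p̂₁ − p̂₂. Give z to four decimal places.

z = 3.0586

p̂₁ = 504/1215 = 0.4148148, p̂₂ = 213/624 = 0.3413462.
Pooled p̂ = (504+213)/(1215+624) = 717/1839 = 0.3898858.
SE = √(p̂(1−p̂)(1/n₁+1/n₂)) = √(0.3898858·0.6101142·0.00242561) = √(0.000576992) = 0.0240206.
z = (0.4148148 − 0.3413462)/0.0240206 = 0.0734686/0.0240206 = 3.0586.
p-value = 2·P(Z > 3.059) ≈ 0.0022.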